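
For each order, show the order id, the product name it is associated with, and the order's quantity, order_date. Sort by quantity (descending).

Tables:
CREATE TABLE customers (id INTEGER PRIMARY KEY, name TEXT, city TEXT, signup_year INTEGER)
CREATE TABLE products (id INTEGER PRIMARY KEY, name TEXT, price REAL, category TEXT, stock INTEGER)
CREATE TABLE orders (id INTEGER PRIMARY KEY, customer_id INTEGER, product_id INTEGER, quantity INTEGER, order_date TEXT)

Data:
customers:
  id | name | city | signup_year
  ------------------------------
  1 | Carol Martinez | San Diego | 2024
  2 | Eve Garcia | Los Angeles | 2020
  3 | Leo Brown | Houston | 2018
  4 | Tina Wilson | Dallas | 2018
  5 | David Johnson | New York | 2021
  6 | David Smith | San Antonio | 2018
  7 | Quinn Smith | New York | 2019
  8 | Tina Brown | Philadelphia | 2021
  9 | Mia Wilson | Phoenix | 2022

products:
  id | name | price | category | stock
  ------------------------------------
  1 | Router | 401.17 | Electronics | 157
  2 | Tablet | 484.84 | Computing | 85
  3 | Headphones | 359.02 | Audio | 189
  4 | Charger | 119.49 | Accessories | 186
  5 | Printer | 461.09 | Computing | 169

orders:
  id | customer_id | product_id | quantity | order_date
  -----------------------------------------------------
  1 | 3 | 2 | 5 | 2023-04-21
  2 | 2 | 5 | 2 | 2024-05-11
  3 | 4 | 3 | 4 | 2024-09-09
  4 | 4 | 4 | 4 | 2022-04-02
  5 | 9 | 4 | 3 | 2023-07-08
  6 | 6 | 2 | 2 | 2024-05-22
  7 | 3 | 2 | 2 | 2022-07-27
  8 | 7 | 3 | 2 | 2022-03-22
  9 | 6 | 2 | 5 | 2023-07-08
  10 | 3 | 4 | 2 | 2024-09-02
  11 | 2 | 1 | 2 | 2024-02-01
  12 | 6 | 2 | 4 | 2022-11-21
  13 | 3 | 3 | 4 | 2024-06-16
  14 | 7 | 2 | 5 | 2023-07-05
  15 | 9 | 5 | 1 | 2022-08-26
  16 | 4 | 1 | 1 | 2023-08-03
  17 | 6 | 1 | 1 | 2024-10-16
SELECT c.id, p.name AS product, c.quantity, c.order_date FROM orders c JOIN products p ON c.product_id = p.id ORDER BY c.quantity DESC

Execution result:
id | product | quantity | order_date
1 | Tablet | 5 | 2023-04-21
9 | Tablet | 5 | 2023-07-08
14 | Tablet | 5 | 2023-07-05
3 | Headphones | 4 | 2024-09-09
4 | Charger | 4 | 2022-04-02
12 | Tablet | 4 | 2022-11-21
13 | Headphones | 4 | 2024-06-16
5 | Charger | 3 | 2023-07-08
2 | Printer | 2 | 2024-05-11
6 | Tablet | 2 | 2024-05-22
7 | Tablet | 2 | 2022-07-27
8 | Headphones | 2 | 2022-03-22
10 | Charger | 2 | 2024-09-02
11 | Router | 2 | 2024-02-01
15 | Printer | 1 | 2022-08-26
16 | Router | 1 | 2023-08-03
17 | Router | 1 | 2024-10-16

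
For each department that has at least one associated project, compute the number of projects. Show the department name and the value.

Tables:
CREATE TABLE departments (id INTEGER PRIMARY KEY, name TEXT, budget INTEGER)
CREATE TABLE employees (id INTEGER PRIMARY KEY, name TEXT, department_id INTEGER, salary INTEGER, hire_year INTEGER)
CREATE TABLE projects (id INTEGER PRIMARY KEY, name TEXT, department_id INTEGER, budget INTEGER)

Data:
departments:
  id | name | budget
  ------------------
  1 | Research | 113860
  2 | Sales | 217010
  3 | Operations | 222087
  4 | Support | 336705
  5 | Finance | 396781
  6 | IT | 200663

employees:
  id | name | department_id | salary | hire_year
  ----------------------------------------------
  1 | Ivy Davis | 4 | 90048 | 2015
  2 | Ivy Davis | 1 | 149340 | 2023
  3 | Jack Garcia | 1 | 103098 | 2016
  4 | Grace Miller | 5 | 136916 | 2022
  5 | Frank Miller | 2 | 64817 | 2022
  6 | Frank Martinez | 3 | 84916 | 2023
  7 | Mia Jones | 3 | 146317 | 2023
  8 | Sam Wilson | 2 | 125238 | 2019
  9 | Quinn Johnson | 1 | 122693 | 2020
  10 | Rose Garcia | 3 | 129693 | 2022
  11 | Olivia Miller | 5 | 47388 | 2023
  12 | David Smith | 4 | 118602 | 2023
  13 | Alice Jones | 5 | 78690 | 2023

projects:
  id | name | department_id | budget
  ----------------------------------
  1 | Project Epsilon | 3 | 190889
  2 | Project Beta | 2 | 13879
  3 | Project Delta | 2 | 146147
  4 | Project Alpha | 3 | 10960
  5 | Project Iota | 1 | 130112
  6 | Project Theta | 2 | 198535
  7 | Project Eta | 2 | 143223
SELECT p.name, COUNT(*) AS n FROM projects c JOIN departments p ON c.department_id = p.id GROUP BY p.id, p.name

Execution result:
name | n
Research | 1
Sales | 4
Operations | 2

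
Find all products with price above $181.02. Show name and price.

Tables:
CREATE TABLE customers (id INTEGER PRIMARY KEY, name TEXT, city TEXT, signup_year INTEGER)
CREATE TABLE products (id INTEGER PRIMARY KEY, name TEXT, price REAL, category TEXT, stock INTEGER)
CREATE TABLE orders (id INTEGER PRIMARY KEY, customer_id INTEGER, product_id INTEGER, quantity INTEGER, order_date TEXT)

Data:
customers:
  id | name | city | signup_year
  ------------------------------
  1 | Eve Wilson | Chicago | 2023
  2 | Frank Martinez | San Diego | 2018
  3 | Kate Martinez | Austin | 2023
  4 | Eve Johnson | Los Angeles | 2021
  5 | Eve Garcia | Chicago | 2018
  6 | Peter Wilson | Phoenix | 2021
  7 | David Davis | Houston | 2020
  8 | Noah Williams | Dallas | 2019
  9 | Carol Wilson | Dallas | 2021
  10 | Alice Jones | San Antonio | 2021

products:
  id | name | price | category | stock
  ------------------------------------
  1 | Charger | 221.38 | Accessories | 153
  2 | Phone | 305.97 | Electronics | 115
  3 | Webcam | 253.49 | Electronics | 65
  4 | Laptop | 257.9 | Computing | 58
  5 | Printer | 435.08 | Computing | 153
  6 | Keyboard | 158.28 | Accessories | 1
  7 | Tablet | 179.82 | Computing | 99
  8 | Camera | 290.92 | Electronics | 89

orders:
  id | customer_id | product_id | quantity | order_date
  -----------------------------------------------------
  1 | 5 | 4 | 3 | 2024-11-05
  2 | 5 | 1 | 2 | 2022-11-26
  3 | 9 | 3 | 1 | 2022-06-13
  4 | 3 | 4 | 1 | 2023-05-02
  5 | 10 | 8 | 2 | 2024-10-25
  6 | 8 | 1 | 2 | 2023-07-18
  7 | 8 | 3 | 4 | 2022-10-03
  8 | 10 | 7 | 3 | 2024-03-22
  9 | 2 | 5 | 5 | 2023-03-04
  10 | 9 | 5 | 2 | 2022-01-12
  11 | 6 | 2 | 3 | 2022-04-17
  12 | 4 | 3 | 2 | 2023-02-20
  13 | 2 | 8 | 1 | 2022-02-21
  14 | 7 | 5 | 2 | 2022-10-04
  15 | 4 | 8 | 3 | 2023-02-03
SELECT name, price FROM products WHERE price > 181.02

Execution result:
name | price
Charger | 221.38
Phone | 305.97
Webcam | 253.49
Laptop | 257.90
Printer | 435.08
Camera | 290.92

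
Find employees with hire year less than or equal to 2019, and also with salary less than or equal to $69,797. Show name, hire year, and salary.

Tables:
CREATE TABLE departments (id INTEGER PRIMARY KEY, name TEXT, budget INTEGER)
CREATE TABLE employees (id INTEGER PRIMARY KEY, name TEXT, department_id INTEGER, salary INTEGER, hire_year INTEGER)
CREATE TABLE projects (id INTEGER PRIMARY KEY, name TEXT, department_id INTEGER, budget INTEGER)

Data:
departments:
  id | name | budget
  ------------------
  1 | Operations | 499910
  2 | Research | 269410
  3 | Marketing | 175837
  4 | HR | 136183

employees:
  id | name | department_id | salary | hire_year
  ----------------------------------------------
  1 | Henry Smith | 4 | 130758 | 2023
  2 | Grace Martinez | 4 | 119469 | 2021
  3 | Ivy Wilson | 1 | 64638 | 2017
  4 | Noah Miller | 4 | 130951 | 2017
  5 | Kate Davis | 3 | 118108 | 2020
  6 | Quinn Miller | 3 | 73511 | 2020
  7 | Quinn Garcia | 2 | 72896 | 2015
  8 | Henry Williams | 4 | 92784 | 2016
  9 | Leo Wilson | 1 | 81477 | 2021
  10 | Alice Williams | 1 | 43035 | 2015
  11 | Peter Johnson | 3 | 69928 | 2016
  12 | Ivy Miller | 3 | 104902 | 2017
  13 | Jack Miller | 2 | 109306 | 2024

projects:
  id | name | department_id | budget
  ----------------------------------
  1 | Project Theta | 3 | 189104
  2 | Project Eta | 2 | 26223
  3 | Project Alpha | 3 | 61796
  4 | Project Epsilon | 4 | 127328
SELECT name, hire_year, salary FROM employees WHERE hire_year <= 2019 AND salary <= 69797

Execution result:
name | hire_year | salary
Ivy Wilson | 2017 | 64638
Alice Williams | 2015 | 43035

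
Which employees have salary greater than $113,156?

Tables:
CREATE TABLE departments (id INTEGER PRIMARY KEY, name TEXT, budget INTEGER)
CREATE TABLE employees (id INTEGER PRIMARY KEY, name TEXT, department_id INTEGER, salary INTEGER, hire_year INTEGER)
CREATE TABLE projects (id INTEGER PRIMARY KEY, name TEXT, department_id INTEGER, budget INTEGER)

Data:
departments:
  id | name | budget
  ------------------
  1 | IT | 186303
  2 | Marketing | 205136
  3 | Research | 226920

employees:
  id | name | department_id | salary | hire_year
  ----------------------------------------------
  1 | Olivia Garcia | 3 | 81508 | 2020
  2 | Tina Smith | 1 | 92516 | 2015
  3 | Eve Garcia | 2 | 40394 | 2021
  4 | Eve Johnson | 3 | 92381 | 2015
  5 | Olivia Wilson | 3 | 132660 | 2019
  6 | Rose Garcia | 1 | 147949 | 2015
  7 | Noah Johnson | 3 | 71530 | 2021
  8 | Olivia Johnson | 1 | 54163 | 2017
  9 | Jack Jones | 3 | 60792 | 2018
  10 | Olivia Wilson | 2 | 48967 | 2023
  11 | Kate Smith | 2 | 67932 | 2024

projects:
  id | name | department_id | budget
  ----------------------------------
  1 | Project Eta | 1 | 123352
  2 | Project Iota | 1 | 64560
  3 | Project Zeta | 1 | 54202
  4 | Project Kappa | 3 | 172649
SELECT name, salary FROM employees WHERE salary > 113156

Execution result:
name | salary
Olivia Wilson | 132660
Rose Garcia | 147949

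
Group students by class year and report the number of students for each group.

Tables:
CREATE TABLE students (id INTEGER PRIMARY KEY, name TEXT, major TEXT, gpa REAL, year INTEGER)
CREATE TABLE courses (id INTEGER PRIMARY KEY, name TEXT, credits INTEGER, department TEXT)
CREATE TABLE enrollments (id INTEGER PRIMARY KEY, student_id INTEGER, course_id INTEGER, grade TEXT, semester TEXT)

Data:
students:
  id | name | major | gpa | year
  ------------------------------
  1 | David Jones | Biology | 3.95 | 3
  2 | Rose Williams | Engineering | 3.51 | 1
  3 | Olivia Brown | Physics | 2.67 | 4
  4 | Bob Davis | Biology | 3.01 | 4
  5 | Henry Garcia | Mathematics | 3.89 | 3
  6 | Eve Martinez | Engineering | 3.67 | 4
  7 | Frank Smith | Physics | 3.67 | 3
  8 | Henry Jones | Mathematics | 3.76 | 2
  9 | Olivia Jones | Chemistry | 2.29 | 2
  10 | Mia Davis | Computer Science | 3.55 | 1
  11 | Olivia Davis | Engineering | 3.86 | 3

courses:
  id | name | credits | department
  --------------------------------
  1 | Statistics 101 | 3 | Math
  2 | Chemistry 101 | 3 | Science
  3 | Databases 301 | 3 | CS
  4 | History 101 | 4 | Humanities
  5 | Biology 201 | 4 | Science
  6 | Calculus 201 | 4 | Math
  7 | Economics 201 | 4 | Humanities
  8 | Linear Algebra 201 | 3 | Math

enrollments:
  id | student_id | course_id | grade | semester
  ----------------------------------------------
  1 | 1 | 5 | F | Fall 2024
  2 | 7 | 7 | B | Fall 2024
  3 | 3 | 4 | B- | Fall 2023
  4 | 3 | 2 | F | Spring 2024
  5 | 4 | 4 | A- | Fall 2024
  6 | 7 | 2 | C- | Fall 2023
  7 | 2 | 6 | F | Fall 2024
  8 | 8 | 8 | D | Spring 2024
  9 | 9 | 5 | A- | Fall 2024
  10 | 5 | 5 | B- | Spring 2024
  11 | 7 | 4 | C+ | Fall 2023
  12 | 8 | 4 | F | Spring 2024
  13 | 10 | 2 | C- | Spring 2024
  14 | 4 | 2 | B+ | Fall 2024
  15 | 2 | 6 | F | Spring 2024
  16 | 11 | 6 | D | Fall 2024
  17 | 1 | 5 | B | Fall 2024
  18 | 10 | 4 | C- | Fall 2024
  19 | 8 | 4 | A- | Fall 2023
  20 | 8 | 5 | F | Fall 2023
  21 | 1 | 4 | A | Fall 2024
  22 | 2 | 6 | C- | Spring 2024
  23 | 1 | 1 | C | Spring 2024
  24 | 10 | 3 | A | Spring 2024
SELECT year, COUNT(*) AS n FROM students GROUP BY year

Execution result:
year | n
1 | 2
2 | 2
3 | 4
4 | 3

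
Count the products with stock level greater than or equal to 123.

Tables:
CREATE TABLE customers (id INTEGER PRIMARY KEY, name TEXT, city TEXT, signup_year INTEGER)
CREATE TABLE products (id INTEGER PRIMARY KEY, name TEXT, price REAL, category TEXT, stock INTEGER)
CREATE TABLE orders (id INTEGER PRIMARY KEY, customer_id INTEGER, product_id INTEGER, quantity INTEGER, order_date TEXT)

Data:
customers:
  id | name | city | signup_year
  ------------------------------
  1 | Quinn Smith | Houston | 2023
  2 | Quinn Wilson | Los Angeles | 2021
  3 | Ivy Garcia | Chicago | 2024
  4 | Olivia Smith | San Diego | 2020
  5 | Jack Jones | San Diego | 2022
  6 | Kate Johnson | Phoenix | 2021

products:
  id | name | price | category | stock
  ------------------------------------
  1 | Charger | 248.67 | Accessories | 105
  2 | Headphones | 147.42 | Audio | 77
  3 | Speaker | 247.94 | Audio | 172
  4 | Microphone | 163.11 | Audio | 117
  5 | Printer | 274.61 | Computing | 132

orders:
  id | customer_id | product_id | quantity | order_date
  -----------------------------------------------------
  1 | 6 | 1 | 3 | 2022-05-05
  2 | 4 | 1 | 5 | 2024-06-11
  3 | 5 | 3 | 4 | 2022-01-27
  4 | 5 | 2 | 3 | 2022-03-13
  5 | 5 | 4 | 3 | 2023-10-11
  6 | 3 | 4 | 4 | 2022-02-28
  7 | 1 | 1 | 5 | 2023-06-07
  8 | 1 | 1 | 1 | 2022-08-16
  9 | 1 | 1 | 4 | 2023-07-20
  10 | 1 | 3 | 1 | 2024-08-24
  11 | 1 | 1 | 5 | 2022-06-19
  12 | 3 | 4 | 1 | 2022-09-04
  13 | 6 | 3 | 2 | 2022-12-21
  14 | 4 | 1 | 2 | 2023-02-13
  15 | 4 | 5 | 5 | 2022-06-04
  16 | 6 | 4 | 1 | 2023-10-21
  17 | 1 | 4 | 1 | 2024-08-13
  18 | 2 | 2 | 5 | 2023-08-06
SELECT COUNT(*) FROM products WHERE stock >= 123

Execution result:
2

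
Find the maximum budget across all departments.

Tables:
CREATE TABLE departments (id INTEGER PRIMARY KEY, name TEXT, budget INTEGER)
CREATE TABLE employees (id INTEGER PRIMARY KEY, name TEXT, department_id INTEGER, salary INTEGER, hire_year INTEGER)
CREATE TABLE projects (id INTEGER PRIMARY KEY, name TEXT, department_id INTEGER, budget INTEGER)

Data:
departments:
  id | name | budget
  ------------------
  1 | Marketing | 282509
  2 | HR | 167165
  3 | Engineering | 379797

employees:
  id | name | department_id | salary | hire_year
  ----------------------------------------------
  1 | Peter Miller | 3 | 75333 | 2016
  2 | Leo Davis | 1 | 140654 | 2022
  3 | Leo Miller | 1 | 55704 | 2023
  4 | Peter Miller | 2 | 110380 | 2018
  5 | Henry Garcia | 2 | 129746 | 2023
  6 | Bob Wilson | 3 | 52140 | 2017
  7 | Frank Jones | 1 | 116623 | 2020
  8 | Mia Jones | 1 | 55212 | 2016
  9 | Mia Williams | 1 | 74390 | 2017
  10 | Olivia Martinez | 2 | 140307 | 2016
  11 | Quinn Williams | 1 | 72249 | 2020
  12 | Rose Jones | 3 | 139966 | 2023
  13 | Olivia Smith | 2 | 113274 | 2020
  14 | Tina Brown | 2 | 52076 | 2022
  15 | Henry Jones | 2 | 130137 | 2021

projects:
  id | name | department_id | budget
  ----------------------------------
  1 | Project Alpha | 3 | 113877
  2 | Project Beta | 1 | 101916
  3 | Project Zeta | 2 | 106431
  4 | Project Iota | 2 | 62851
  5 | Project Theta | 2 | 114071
SELECT MAX(budget) FROM departments

Execution result:
379797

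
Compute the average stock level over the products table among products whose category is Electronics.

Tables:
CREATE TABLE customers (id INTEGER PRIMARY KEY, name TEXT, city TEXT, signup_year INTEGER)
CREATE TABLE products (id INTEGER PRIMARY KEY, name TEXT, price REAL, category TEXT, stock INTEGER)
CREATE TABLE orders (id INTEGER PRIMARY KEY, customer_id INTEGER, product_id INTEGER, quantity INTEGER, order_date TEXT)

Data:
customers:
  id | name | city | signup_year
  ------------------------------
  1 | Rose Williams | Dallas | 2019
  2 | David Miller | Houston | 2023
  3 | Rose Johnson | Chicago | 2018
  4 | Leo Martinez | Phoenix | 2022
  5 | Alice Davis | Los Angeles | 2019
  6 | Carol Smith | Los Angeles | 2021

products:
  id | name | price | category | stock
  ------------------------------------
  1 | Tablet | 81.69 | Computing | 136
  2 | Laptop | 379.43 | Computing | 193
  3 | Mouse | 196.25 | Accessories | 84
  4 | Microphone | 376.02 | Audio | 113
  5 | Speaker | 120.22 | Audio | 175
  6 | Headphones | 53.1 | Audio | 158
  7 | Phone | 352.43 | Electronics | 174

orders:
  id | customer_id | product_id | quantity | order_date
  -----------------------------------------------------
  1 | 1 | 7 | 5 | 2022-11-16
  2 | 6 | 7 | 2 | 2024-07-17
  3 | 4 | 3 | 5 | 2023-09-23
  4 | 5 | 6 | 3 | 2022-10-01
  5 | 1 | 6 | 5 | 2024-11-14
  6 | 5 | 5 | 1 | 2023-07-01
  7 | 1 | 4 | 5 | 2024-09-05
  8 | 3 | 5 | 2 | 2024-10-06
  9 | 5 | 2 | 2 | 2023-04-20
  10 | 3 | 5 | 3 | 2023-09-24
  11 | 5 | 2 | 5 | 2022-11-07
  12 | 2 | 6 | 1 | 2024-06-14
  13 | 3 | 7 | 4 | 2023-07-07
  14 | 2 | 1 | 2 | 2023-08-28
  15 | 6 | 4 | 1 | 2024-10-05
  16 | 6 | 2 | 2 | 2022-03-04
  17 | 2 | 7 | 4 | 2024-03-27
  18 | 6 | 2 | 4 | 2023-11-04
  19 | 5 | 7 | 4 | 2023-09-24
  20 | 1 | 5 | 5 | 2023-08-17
SELECT AVG(stock) FROM products WHERE category = 'Electronics'

Execution result:
174.00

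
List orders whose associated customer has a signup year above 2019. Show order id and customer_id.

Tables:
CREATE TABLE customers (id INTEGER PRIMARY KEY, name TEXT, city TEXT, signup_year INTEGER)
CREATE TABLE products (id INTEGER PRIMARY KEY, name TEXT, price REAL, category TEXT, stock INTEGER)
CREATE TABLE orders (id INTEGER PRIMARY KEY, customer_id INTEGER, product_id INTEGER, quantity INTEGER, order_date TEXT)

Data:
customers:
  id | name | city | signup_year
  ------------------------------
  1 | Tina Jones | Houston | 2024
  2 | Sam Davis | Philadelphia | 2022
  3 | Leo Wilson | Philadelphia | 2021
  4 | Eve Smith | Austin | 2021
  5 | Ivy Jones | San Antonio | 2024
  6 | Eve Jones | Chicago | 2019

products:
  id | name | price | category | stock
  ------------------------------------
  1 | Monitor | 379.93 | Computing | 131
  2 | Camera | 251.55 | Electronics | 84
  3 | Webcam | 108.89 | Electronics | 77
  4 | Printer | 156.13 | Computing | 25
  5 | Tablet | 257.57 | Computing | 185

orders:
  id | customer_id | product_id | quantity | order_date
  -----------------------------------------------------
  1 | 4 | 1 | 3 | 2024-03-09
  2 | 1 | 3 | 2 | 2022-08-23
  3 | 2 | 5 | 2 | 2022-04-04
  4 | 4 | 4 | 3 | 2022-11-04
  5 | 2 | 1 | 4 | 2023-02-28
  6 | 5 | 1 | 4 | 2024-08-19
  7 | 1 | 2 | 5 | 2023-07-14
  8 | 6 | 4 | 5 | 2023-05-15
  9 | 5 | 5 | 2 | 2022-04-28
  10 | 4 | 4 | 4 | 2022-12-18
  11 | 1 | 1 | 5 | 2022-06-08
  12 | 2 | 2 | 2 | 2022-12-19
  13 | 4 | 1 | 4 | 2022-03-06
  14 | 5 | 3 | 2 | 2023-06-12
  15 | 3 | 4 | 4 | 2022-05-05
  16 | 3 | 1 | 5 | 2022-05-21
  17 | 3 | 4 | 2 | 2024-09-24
SELECT id, customer_id FROM orders WHERE customer_id IN (SELECT id FROM customers WHERE signup_year > 2019)

Execution result:
id | customer_id
1 | 4
2 | 1
3 | 2
4 | 4
5 | 2
6 | 5
7 | 1
9 | 5
10 | 4
11 | 1
12 | 2
13 | 4
14 | 5
15 | 3
16 | 3
17 | 3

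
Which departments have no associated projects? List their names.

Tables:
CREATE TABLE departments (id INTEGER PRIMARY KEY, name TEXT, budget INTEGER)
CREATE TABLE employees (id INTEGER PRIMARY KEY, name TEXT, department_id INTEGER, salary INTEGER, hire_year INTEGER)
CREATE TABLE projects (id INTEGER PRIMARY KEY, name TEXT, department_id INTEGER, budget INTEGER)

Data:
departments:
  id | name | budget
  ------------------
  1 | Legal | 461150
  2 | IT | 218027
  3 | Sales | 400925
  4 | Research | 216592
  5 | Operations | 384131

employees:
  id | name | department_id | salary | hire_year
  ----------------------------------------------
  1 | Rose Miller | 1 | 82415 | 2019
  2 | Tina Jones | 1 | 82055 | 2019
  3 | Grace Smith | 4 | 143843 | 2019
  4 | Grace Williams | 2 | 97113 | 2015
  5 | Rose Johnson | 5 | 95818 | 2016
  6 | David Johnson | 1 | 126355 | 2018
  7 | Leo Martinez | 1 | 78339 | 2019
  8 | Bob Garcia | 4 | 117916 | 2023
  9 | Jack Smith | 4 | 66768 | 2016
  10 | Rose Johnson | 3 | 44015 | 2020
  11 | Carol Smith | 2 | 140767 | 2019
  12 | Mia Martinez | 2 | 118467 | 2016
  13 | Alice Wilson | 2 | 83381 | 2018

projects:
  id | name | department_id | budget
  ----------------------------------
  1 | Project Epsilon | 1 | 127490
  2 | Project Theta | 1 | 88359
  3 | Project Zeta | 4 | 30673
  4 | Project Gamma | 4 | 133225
SELECT p.name FROM departments p LEFT JOIN projects c ON c.department_id = p.id WHERE c.id IS NULL

Execution result:
name
IT
Sales
Operations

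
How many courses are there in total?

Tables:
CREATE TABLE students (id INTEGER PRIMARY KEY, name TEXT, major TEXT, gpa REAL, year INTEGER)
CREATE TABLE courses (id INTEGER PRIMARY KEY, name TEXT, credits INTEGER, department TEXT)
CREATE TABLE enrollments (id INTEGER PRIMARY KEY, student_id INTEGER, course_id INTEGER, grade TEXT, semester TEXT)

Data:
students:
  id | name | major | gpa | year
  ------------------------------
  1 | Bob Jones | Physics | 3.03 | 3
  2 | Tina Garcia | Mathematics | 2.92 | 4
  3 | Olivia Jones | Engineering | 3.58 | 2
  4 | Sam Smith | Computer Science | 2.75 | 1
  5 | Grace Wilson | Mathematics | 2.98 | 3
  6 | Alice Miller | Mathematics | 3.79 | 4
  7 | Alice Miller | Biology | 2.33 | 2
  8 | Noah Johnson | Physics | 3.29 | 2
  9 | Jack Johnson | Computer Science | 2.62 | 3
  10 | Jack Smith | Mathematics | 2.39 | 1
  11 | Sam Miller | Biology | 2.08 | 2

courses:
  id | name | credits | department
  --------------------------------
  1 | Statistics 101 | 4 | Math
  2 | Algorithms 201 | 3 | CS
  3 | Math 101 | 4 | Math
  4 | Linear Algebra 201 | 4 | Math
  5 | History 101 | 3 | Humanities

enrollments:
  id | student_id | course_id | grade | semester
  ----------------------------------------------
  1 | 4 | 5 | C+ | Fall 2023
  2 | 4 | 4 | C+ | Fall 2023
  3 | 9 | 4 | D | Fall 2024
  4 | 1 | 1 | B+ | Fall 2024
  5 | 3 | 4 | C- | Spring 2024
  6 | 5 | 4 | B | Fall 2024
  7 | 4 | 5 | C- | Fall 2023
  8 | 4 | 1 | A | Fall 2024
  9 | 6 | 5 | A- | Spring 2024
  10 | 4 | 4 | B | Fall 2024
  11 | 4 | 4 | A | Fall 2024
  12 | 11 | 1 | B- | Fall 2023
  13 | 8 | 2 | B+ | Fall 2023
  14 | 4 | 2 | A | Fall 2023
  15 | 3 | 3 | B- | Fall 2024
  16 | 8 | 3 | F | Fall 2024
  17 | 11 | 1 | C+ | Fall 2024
SELECT COUNT(*) FROM courses

Execution result:
5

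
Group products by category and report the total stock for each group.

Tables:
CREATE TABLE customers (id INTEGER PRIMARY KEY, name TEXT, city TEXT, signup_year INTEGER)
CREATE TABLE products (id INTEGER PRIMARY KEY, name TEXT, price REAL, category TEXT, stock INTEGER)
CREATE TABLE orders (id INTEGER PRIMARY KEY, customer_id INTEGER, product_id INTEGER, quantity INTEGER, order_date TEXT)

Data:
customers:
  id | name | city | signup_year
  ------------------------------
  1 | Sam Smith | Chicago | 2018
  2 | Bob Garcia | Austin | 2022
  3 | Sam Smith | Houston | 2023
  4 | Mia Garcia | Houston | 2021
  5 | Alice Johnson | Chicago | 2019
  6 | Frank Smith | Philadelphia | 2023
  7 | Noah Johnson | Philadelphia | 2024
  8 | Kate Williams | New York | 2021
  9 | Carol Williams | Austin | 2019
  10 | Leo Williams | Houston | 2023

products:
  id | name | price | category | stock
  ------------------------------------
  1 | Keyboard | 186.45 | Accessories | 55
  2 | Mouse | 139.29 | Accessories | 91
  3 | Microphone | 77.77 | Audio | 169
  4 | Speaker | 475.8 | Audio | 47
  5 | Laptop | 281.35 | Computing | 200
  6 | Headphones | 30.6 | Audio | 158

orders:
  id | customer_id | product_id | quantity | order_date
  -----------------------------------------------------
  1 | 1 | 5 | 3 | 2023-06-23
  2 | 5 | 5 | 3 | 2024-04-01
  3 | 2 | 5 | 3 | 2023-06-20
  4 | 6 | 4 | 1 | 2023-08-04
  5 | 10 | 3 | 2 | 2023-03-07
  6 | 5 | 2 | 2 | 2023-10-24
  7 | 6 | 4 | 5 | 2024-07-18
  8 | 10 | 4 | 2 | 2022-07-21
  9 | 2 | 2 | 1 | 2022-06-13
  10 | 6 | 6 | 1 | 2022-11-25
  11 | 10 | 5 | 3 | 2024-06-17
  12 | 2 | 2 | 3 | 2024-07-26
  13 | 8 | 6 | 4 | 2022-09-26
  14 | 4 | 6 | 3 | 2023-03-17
SELECT category, SUM(stock) AS sum_stock FROM products GROUP BY category

Execution result:
category | sum_stock
Accessories | 146
Audio | 374
Computing | 200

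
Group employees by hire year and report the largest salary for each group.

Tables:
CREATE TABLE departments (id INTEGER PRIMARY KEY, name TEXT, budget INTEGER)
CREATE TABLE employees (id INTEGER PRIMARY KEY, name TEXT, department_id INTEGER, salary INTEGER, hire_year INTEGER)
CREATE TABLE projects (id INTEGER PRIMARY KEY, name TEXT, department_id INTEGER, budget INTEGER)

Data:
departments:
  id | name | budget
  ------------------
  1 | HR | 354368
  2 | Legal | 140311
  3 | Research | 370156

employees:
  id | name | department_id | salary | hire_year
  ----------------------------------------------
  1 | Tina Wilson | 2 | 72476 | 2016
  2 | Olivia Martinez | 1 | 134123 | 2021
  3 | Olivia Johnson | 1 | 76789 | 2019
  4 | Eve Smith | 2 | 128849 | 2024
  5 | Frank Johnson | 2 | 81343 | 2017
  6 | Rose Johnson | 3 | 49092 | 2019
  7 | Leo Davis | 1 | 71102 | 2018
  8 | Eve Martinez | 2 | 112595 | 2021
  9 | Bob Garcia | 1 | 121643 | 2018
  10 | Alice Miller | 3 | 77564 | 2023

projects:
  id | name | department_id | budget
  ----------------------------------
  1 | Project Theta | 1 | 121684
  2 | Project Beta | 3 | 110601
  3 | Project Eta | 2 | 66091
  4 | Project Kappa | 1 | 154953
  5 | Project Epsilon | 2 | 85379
SELECT hire_year, MAX(salary) AS max_salary FROM employees GROUP BY hire_year

Execution result:
hire_year | max_salary
2016 | 72476
2017 | 81343
2018 | 121643
2019 | 76789
2021 | 134123
2023 | 77564
2024 | 128849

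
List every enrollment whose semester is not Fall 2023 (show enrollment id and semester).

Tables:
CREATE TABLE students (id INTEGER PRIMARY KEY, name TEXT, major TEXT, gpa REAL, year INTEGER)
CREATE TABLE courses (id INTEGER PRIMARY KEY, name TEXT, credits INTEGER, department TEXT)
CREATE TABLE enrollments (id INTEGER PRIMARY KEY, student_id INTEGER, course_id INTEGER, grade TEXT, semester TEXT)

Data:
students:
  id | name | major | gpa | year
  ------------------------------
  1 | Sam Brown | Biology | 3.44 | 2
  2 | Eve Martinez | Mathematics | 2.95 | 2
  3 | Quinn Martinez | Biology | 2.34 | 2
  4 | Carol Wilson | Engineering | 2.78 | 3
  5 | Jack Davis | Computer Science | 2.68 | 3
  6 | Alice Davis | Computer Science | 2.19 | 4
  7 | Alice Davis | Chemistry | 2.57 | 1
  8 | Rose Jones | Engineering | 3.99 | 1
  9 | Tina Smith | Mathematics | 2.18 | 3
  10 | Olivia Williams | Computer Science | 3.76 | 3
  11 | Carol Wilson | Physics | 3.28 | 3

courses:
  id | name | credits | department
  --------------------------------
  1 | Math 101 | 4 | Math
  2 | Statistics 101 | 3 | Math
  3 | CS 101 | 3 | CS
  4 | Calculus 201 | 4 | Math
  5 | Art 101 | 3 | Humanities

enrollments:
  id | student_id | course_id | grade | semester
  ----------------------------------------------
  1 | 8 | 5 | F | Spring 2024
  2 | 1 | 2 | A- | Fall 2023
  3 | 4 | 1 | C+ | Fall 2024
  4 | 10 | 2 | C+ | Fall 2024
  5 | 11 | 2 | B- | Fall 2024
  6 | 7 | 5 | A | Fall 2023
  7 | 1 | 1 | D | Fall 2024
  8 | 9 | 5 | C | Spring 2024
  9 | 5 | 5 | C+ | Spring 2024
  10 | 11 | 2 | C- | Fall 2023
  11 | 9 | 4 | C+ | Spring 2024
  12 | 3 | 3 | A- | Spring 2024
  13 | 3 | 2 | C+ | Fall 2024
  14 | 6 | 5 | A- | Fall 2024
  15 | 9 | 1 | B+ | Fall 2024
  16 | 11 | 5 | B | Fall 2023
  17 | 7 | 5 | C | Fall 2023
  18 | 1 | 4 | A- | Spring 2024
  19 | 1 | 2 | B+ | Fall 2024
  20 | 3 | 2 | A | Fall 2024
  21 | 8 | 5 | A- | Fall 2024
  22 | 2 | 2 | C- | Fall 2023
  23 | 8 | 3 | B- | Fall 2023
SELECT id, semester FROM enrollments WHERE semester <> 'Fall 2023'

Execution result:
id | semester
1 | Spring 2024
3 | Fall 2024
4 | Fall 2024
5 | Fall 2024
7 | Fall 2024
8 | Spring 2024
9 | Spring 2024
11 | Spring 2024
12 | Spring 2024
13 | Fall 2024
14 | Fall 2024
15 | Fall 2024
18 | Spring 2024
19 | Fall 2024
20 | Fall 2024
21 | Fall 2024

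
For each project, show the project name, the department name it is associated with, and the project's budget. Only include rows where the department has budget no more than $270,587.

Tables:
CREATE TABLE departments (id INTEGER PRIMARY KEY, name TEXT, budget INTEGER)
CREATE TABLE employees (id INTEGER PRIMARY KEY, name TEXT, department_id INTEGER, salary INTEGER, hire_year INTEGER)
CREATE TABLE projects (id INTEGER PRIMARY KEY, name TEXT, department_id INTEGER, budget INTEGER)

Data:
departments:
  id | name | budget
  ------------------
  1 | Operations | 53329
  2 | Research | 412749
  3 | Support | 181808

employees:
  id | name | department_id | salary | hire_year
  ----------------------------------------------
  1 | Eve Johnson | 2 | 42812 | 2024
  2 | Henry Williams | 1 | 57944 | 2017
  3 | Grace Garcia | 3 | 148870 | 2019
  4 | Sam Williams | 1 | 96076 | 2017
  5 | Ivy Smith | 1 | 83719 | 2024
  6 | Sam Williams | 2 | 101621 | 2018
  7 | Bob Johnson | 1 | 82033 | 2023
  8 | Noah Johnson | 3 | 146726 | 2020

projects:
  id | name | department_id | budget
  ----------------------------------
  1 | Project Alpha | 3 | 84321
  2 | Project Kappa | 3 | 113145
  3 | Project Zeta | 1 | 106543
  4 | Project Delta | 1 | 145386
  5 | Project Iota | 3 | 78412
SELECT c.name, p.name AS department, c.budget FROM projects c JOIN departments p ON c.department_id = p.id WHERE p.budget <= 270587

Execution result:
name | department | budget
Project Alpha | Support | 84321
Project Kappa | Support | 113145
Project Zeta | Operations | 106543
Project Delta | Operations | 145386
Project Iota | Support | 78412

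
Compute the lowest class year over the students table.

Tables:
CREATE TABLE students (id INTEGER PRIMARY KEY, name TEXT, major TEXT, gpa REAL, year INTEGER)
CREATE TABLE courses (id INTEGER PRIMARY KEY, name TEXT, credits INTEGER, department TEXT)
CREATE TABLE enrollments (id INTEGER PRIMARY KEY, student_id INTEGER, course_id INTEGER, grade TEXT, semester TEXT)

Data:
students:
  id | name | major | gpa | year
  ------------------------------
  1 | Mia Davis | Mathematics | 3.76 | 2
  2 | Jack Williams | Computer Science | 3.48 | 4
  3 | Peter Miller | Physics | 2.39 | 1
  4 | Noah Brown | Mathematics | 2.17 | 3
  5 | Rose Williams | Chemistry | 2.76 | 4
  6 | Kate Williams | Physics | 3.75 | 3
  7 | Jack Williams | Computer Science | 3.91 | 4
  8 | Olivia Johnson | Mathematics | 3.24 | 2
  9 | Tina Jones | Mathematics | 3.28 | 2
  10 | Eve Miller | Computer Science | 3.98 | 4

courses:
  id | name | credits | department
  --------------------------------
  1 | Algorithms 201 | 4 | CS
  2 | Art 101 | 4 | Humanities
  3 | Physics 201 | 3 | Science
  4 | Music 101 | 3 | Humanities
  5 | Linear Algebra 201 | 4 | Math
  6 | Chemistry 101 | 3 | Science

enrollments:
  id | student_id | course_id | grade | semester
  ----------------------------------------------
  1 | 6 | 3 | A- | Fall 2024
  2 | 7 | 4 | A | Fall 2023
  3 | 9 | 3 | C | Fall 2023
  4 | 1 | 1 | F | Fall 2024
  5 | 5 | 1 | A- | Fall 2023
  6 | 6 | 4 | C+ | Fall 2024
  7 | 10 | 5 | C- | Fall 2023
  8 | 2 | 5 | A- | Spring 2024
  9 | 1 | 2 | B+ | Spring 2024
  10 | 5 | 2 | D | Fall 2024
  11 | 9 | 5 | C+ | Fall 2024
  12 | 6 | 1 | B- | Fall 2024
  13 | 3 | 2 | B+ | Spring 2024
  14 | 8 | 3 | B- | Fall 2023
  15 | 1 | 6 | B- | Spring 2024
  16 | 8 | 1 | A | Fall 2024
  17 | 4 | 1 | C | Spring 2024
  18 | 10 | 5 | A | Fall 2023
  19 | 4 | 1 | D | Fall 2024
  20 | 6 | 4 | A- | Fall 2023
SELECT MIN(year) FROM students

Execution result:
1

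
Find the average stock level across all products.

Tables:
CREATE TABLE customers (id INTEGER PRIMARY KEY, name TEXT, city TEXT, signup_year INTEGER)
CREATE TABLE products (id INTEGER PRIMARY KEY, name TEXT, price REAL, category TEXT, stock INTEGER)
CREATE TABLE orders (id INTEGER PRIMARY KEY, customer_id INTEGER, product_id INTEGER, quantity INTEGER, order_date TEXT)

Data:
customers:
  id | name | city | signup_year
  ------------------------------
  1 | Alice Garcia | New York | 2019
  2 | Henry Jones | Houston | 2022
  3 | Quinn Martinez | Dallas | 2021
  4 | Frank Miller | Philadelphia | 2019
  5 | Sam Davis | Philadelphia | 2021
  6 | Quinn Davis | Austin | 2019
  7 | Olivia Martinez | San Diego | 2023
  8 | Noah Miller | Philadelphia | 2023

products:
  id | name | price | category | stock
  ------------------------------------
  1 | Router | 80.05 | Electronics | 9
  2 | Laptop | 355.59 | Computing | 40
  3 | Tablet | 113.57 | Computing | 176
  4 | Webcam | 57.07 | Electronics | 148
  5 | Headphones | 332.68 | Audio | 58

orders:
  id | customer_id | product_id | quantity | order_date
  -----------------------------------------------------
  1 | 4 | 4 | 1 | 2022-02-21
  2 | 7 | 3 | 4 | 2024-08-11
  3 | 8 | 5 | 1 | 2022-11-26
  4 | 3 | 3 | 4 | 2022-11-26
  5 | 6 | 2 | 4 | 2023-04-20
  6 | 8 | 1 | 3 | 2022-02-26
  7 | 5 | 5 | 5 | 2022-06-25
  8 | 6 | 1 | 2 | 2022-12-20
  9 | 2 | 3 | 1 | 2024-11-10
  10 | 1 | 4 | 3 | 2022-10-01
SELECT AVG(stock) FROM products

Execution result:
86.20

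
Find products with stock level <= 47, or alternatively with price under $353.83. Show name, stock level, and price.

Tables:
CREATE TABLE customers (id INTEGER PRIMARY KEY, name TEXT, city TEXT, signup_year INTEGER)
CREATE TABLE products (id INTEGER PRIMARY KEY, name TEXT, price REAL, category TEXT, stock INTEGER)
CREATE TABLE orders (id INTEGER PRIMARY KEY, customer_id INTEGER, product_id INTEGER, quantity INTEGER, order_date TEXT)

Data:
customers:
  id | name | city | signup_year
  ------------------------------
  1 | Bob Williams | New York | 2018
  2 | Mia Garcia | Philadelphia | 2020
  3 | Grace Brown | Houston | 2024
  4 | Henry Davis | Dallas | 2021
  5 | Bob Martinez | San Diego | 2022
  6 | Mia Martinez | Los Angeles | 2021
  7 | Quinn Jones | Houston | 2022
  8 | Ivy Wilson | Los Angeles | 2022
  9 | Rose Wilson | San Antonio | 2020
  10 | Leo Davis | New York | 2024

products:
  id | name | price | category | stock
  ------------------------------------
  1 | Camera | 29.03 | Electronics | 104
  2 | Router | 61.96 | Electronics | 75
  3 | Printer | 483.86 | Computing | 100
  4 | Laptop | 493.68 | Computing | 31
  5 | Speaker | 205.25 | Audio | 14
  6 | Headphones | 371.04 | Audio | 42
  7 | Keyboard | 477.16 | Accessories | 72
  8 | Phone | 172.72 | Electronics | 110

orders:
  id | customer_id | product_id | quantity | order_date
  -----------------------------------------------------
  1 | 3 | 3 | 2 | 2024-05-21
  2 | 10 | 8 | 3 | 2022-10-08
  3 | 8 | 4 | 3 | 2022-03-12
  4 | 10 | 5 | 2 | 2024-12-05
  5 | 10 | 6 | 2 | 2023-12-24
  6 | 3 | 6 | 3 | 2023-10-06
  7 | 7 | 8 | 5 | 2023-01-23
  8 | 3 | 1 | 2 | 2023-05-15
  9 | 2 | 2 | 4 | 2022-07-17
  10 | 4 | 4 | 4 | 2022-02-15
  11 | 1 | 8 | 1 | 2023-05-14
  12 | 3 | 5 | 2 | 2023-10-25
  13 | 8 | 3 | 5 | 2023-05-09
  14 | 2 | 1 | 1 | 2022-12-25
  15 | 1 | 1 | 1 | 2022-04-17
SELECT name, stock, price FROM products WHERE stock <= 47 OR price < 353.83

Execution result:
name | stock | price
Camera | 104 | 29.03
Router | 75 | 61.96
Laptop | 31 | 493.68
Speaker | 14 | 205.25
Headphones | 42 | 371.04
Phone | 110 | 172.72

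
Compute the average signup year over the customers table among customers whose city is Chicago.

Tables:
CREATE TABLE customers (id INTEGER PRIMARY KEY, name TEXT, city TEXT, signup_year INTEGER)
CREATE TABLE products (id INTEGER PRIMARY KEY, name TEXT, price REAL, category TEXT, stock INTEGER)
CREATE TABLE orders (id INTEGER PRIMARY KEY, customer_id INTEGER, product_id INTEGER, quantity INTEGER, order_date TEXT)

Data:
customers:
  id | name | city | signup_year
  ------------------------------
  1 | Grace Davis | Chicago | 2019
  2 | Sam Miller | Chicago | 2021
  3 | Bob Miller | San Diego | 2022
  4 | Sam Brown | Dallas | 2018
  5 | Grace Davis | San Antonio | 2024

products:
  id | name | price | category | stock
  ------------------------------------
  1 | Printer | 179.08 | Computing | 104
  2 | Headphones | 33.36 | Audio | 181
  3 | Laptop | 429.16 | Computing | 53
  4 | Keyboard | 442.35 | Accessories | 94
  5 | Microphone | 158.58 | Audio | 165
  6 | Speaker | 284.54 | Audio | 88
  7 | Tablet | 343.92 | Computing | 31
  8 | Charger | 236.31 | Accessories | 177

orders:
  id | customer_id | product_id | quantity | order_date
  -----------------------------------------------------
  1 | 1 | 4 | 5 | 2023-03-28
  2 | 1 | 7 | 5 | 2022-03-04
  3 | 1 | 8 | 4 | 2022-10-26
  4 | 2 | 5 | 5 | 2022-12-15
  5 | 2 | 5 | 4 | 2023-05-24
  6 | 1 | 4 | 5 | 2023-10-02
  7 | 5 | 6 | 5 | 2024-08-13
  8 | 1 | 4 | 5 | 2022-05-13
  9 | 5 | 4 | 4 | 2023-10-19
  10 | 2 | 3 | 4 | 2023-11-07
SELECT AVG(signup_year) FROM customers WHERE city = 'Chicago'

Execution result:
2020.00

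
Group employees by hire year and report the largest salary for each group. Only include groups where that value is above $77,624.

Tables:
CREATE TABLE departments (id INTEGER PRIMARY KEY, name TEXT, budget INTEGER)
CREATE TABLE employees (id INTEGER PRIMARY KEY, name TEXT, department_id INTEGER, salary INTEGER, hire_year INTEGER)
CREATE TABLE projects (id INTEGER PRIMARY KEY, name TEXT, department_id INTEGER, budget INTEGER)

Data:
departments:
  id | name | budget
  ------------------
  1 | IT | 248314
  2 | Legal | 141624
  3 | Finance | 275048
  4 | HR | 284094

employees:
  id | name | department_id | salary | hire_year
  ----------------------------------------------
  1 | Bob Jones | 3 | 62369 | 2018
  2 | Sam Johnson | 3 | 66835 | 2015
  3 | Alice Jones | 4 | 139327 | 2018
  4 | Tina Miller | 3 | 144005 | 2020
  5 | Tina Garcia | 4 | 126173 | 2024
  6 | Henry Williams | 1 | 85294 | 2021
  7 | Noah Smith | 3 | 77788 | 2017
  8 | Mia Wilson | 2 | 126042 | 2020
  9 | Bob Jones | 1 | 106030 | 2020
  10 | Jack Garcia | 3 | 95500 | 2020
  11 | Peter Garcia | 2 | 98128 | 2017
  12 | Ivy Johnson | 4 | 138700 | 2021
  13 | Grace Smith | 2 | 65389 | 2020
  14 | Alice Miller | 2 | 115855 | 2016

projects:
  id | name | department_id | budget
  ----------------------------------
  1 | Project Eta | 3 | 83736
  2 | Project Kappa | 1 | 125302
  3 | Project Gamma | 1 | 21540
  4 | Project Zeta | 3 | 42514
SELECT hire_year, MAX(salary) AS max_salary FROM employees GROUP BY hire_year HAVING MAX(salary) > 77624

Execution result:
hire_year | max_salary
2016 | 115855
2017 | 98128
2018 | 139327
2020 | 144005
2021 | 138700
2024 | 126173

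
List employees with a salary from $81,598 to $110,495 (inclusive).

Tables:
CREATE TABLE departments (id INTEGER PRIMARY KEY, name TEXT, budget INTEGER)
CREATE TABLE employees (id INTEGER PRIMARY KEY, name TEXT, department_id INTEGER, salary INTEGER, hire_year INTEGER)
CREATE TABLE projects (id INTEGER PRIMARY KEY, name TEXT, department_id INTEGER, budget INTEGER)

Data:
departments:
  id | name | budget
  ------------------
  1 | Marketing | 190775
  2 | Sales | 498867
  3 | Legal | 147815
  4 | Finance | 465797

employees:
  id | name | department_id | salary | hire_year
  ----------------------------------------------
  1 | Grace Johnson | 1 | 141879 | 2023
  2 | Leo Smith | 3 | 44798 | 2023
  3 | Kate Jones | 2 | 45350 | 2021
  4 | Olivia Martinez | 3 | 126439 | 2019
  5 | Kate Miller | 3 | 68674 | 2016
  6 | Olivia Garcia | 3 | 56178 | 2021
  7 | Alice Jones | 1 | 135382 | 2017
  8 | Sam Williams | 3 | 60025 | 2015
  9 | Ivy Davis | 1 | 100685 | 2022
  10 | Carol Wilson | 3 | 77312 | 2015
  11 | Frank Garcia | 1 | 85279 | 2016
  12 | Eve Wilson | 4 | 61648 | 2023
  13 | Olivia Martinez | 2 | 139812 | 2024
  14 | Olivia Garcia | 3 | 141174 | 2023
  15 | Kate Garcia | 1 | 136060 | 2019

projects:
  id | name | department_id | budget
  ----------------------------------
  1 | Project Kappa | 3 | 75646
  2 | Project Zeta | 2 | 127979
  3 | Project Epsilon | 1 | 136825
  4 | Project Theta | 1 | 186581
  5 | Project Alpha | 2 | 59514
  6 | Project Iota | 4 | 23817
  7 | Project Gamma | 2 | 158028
SELECT name, salary FROM employees WHERE salary BETWEEN 81598 AND 110495

Execution result:
name | salary
Ivy Davis | 100685
Frank Garcia | 85279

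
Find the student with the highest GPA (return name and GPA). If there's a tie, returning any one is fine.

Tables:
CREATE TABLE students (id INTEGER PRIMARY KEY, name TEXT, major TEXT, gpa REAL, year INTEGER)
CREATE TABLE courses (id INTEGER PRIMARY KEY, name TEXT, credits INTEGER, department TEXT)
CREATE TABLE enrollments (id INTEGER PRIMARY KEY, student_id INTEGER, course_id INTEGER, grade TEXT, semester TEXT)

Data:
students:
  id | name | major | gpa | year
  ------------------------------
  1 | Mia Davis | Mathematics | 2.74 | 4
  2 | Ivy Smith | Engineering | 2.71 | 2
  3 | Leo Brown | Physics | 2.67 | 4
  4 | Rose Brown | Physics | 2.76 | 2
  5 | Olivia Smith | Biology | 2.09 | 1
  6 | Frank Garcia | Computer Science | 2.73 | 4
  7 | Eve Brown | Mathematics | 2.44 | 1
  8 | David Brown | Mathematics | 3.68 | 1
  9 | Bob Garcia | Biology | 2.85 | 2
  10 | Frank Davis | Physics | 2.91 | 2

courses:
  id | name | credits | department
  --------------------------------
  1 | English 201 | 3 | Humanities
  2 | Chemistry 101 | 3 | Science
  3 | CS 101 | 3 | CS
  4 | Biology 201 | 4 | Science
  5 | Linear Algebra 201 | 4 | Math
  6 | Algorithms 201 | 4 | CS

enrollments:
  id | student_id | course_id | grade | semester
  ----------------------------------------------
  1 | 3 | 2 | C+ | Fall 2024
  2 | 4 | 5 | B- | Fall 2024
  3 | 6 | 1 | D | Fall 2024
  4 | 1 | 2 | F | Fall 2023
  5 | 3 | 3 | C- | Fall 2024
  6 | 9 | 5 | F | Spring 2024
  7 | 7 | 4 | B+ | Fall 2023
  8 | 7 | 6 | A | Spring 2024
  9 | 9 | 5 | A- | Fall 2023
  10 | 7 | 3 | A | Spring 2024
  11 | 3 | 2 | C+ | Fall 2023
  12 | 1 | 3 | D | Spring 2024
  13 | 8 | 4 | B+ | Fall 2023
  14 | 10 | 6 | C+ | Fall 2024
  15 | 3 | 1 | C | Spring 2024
SELECT name, gpa FROM students ORDER BY gpa DESC LIMIT 1

Execution result:
name | gpa
David Brown | 3.68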